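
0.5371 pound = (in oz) 1 pound = 0.45359237 kg, so 0.5371 pound = 0.5371 * 0.45359237 = 0.24362446 kg. 1 oz = 0.028349523 kg, so 0.24362446 kg = 0.24362446 / 0.028349523 = 8.5936 oz ≈ 8.594 oz (4 s.f.). Final answer: 8.594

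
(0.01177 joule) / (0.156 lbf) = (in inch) 0.01177 joule = 0.01177 J. 1 lbf = 4.4482216 N, so 0.156 lbf = 0.156 * 4.4482216 = 0.69392257 N. Combine: 0.01177 J / 0.69392257 N = 0.016961547 m. 1 inch = 0.0254 m, so 0.016961547 m = 0.016961547 / 0.0254 = 0.66777742 inch ≈ 0.6678 inch (4 s.f.). Final answer: 0.6678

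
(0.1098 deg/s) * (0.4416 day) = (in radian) 73.12. Check: 1 deg/s = 0.017453293 rad/s, so 0.1098 deg/s = 0.1098 * 0.017453293 = 0.0019163715 rad/s. 1 day = 86400 s, so 0.4416 day = 0.4416 * 86400 = 38154.24 s. Combine: 0.0019163715 rad/s * 38154.24 s = 73.117699 rad. 73.117699 rad = 73.117699 radian ≈ 73.12 radian (4 s.f.).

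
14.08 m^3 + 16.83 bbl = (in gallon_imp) 3686. Check: 14.08 m^3 is already in m^3. 1 bbl = 0.15898729 m^3, so 16.83 bbl = 16.83 * 0.15898729 = 2.6757562 m^3. Sum: 14.08 + 2.6757562 = 16.755756 m^3. 1 gallon_imp = 0.00454609 m^3, so 16.755756 m^3 = 16.755756 / 0.00454609 = 3685.7511 gallon_imp ≈ 3686 gallon_imp (4 s.f.).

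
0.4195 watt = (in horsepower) 0.0005626. Check: 0.4195 watt = 0.4195 W. 1 horsepower = 745.69987 W, so 0.4195 W = 0.4195 / 745.69987 = 0.00056255877 horsepower ≈ 0.0005626 horsepower (4 s.f.).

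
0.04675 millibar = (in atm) 4.614e-05. Check: 1 millibar = 100 Pa, so 0.04675 millibar = 0.04675 * 100 = 4.675 Pa. 1 atm = 101325 Pa, so 4.675 Pa = 4.675 / 101325 = 4.6138663e-05 atm ≈ 4.614e-05 atm (4 s.f.).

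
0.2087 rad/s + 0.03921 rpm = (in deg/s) 12.19. Check: 0.2087 rad/s is already in rad/s. 1 rpm = 0.10471976 rad/s, so 0.03921 rpm = 0.03921 * 0.10471976 = 0.0041060616 rad/s. Sum: 0.2087 + 0.0041060616 = 0.21280606 rad/s. 1 deg/s = 0.017453293 rad/s, so 0.21280606 rad/s = 0.21280606 / 0.017453293 = 12.192889 deg/s ≈ 12.19 deg/s (4 s.f.).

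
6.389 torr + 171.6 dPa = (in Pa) 869. Check: 1 torr = 133.32237 Pa, so 6.389 torr = 6.389 * 133.32237 = 851.79661 Pa. 1 dPa = 0.1 Pa, so 171.6 dPa = 171.6 * 0.1 = 17.16 Pa. Sum: 851.79661 + 17.16 = 868.95661 Pa. Result: 868.95661 Pa ≈ 869 Pa (4 s.f.).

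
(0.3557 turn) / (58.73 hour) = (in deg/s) 1 turn = 6.2831853 rad, so 0.3557 turn = 0.3557 * 6.2831853 = 2.234929 rad. 1 hour = 3600 s, so 58.73 hour = 58.73 * 3600 = 211428 s. Combine: 2.234929 rad / 211428 s = 1.0570639e-05 rad/s. 1 deg/s = 0.017453293 rad/s, so 1.0570639e-05 rad/s = 1.0570639e-05 / 0.017453293 = 0.00060565299 deg/s ≈ 0.0006057 deg/s (4 s.f.). Final answer: 0.0006057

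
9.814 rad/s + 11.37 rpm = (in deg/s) 630.5. Check: 9.814 rad/s is already in rad/s. 1 rpm = 0.10471976 rad/s, so 11.37 rpm = 11.37 * 0.10471976 = 1.1906636 rad/s. Sum: 9.814 + 1.1906636 = 11.004664 rad/s. 1 deg/s = 0.017453293 rad/s, so 11.004664 rad/s = 11.004664 / 0.017453293 = 630.52078 deg/s ≈ 630.5 deg/s (4 s.f.).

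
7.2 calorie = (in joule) 30.12. Check: 1 calorie = 4.184 J, so 7.2 calorie = 7.2 * 4.184 = 30.1248 J. 30.1248 J = 30.1248 joule ≈ 30.12 joule (4 s.f.).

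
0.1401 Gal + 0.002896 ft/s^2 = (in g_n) 0.0002329. Check: 1 Gal = 0.01 m/s^2, so 0.1401 Gal = 0.1401 * 0.01 = 0.001401 m/s^2. 1 ft/s^2 = 0.3048 m/s^2, so 0.002896 ft/s^2 = 0.002896 * 0.3048 = 0.0008827008 m/s^2. Sum: 0.001401 + 0.0008827008 = 0.0022837008 m/s^2. 1 g_n = 9.80665 m/s^2, so 0.0022837008 m/s^2 = 0.0022837008 / 9.80665 = 0.00023287267 g_n ≈ 0.0002329 g_n (4 s.f.).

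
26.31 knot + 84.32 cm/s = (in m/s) 14.38. Check: 1 knot = 0.51444444 m/s, so 26.31 knot = 26.31 * 0.51444444 = 13.535033 m/s. 1 cm/s = 0.01 m/s, so 84.32 cm/s = 84.32 * 0.01 = 0.8432 m/s. Sum: 13.535033 + 0.8432 = 14.378233 m/s. Result: 14.378233 m/s ≈ 14.38 m/s (4 s.f.).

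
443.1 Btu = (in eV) 1 Btu = 1055.0559 J, so 443.1 Btu = 443.1 * 1055.0559 = 467495.25 J. 1 eV = 1.6021766e-19 J, so 467495.25 J = 467495.25 / 1.6021766e-19 = 2.9178758e+24 eV ≈ 2.918e+24 eV (4 s.f.). Final answer: 2.918e+24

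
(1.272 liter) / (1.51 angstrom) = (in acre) 2082. Check: 1 liter = 0.001 m^3, so 1.272 liter = 1.272 * 0.001 = 0.001272 m^3. 1 angstrom = 1e-10 m, so 1.51 angstrom = 1.51 * 1e-10 = 1.51e-10 m. Combine: 0.001272 m^3 / 1.51e-10 m = 8423841.1 m^2. 1 acre = 4046.8564 m^2, so 8423841.1 m^2 = 8423841.1 / 4046.8564 = 2081.5765 acre ≈ 2082 acre (4 s.f.).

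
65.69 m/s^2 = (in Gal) 6569. Check: 1 Gal = 0.01 m/s^2, so 65.69 m/s^2 = 65.69 / 0.01 = 6569 Gal.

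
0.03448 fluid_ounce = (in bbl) 1 fluid_ounce = 2.957353e-05 m^3, so 0.03448 fluid_ounce = 0.03448 * 2.957353e-05 = 1.0196953e-06 m^3. 1 bbl = 0.15898729 m^3, so 1.0196953e-06 m^3 = 1.0196953e-06 / 0.15898729 = 6.4136905e-06 bbl ≈ 6.414e-06 bbl (4 s.f.). Final answer: 6.414e-06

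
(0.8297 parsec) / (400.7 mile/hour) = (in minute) 2.382e+12. Check: 1 parsec = 3.0856776e+16 m, so 0.8297 parsec = 0.8297 * 3.0856776e+16 = 2.5601867e+16 m. 1 mile/hour = 0.44704 m/s, so 400.7 mile/hour = 400.7 * 0.44704 = 179.12893 m/s. Combine: 2.5601867e+16 m / 179.12893 m/s = 1.4292425e+14 s. 1 minute = 60 s, so 1.4292425e+14 s = 1.4292425e+14 / 60 = 2.3820708e+12 minute ≈ 2.382e+12 minute (4 s.f.).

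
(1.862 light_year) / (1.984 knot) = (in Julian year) 1 light_year = 9.4607305e+15 m, so 1.862 light_year = 1.862 * 9.4607305e+15 = 1.761588e+16 m. 1 knot = 0.51444444 m/s, so 1.984 knot = 1.984 * 0.51444444 = 1.0206578 m/s. Combine: 1.761588e+16 m / 1.0206578 m/s = 1.7259341e+16 s. 1 Julian year = 31557600 s, so 1.7259341e+16 s = 1.7259341e+16 / 31557600 = 5.469155e+08 Julian year ≈ 5.469e+08 Julian year (4 s.f.). Final answer: 5.469e+08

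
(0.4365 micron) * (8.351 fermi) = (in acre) 9.008e-25. Check: 1 micron = 1e-06 m, so 0.4365 micron = 0.4365 * 1e-06 = 4.365e-07 m. 1 fermi = 1e-15 m, so 8.351 fermi = 8.351 * 1e-15 = 8.351e-15 m. Combine: 4.365e-07 m * 8.351e-15 m = 3.6452115e-21 m^2. 1 acre = 4046.8564 m^2, so 3.6452115e-21 m^2 = 3.6452115e-21 / 4046.8564 = 9.0075138e-25 acre ≈ 9.008e-25 acre (4 s.f.).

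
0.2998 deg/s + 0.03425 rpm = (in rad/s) 0.008819. Check: 1 deg/s = 0.017453293 rad/s, so 0.2998 deg/s = 0.2998 * 0.017453293 = 0.0052324971 rad/s. 1 rpm = 0.10471976 rad/s, so 0.03425 rpm = 0.03425 * 0.10471976 = 0.0035866516 rad/s. Sum: 0.0052324971 + 0.0035866516 = 0.0088191487 rad/s. Result: 0.0088191487 rad/s ≈ 0.008819 rad/s (4 s.f.).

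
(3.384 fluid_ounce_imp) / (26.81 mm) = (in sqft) 1 fluid_ounce_imp = 2.8413063e-05 m^3, so 3.384 fluid_ounce_imp = 3.384 * 2.8413063e-05 = 9.6149804e-05 m^3. 1 mm = 0.001 m, so 26.81 mm = 26.81 * 0.001 = 0.02681 m. Combine: 9.6149804e-05 m^3 / 0.02681 m = 0.003586341 m^2. 1 sqft = 0.09290304 m^2, so 0.003586341 m^2 = 0.003586341 / 0.09290304 = 0.038603054 sqft ≈ 0.0386 sqft (4 s.f.). Final answer: 0.0386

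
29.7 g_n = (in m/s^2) 291.3. Check: 1 g_n = 9.80665 m/s^2, so 29.7 g_n = 29.7 * 9.80665 = 291.2575 m/s^2. Result: 291.2575 m/s^2 ≈ 291.3 m/s^2 (4 s.f.).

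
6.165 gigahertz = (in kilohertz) 6.165e+06. Check: 1 gigahertz = 1e+09 Hz, so 6.165 gigahertz = 6.165 * 1e+09 = 6.165e+09 Hz. 1 kilohertz = 1000 Hz, so 6.165e+09 Hz = 6.165e+09 / 1000 = 6165000 kilohertz ≈ 6.165e+06 kilohertz (4 s.f.).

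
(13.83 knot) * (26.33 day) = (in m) 1 knot = 0.51444444 m/s, so 13.83 knot = 13.83 * 0.51444444 = 7.1147667 m/s. 1 day = 86400 s, so 26.33 day = 26.33 * 86400 = 2274912 s. Combine: 7.1147667 m/s * 2274912 s = 16185468 m. Result: 16185468 m ≈ 1.619e+07 m (4 s.f.). Final answer: 1.619e+07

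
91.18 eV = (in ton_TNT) 1 eV = 1.6021766e-19 J, so 91.18 eV = 91.18 * 1.6021766e-19 = 1.4608647e-17 J. 1 ton_TNT = 4.184e+09 J, so 1.4608647e-17 J = 1.4608647e-17 / 4.184e+09 = 3.4915503e-27 ton_TNT ≈ 3.492e-27 ton_TNT (4 s.f.). Final answer: 3.492e-27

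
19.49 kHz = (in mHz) 1 kHz = 1000 Hz, so 19.49 kHz = 19.49 * 1000 = 19490 Hz. 1 mHz = 0.001 Hz, so 19490 Hz = 19490 / 0.001 = 19490000 mHz ≈ 1.949e+07 mHz (4 s.f.). Final answer: 1.949e+07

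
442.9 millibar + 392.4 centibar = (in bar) 1 millibar = 100 Pa, so 442.9 millibar = 442.9 * 100 = 44290 Pa. 1 centibar = 1000 Pa, so 392.4 centibar = 392.4 * 1000 = 392400 Pa. Sum: 44290 + 392400 = 436690 Pa. 1 bar = 100000 Pa, so 436690 Pa = 436690 / 100000 = 4.3669 bar ≈ 4.367 bar (4 s.f.). Final answer: 4.367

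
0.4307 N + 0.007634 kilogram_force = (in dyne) 5.056e+04. Check: 0.4307 N is already in N. 1 kilogram_force = 9.80665 N, so 0.007634 kilogram_force = 0.007634 * 9.80665 = 0.074863966 N. Sum: 0.4307 + 0.074863966 = 0.50556397 N. 1 dyne = 1e-05 N, so 0.50556397 N = 0.50556397 / 1e-05 = 50556.397 dyne ≈ 5.056e+04 dyne (4 s.f.).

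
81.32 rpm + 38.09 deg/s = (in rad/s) 9.181. Check: 1 rpm = 0.10471976 rad/s, so 81.32 rpm = 81.32 * 0.10471976 = 8.5158105 rad/s. 1 deg/s = 0.017453293 rad/s, so 38.09 deg/s = 38.09 * 0.017453293 = 0.66479591 rad/s. Sum: 8.5158105 + 0.66479591 = 9.1806064 rad/s. Result: 9.1806064 rad/s ≈ 9.181 rad/s (4 s.f.).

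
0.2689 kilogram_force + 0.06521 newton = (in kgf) 1 kilogram_force = 9.80665 N, so 0.2689 kilogram_force = 0.2689 * 9.80665 = 2.6370082 N. 0.06521 newton = 0.06521 N. Sum: 2.6370082 + 0.06521 = 2.7022182 N. 1 kgf = 9.80665 N, so 2.7022182 N = 2.7022182 / 9.80665 = 0.27554957 kgf ≈ 0.2755 kgf (4 s.f.). Final answer: 0.2755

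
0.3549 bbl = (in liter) 56.42. Check: 1 bbl = 0.15898729 m^3, so 0.3549 bbl = 0.3549 * 0.15898729 = 0.056424591 m^3. 1 liter = 0.001 m^3, so 0.056424591 m^3 = 0.056424591 / 0.001 = 56.424591 liter ≈ 56.42 liter (4 s.f.).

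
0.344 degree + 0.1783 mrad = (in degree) 1 degree = 0.017453293 rad, so 0.344 degree = 0.344 * 0.017453293 = 0.0060039326 rad. 1 mrad = 0.001 rad, so 0.1783 mrad = 0.1783 * 0.001 = 0.0001783 rad. Sum: 0.0060039326 + 0.0001783 = 0.0061822326 rad. 1 degree = 0.017453293 rad, so 0.0061822326 rad = 0.0061822326 / 0.017453293 = 0.35421584 degree ≈ 0.3542 degree (4 s.f.). Final answer: 0.3542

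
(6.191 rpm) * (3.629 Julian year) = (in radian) 7.425e+07. Check: 1 rpm = 0.10471976 rad/s, so 6.191 rpm = 6.191 * 0.10471976 = 0.64832 rad/s. 1 Julian year = 31557600 s, so 3.629 Julian year = 3.629 * 31557600 = 1.1452253e+08 s. Combine: 0.64832 rad/s * 1.1452253e+08 s = 74247247 rad. 74247247 rad = 74247247 radian ≈ 7.425e+07 radian (4 s.f.).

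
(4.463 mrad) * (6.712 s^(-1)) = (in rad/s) 1 mrad = 0.001 rad, so 4.463 mrad = 4.463 * 0.001 = 0.004463 rad. 6.712 s^(-1) = 6.712 Hz. Combine: 0.004463 rad * 6.712 Hz = 0.029955656 rad/s. Result: 0.029955656 rad/s ≈ 0.02996 rad/s (4 s.f.). Final answer: 0.02996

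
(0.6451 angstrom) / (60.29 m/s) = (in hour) 1 angstrom = 1e-10 m, so 0.6451 angstrom = 0.6451 * 1e-10 = 6.451e-11 m. 60.29 m/s is already in m/s. Combine: 6.451e-11 m / 60.29 m/s = 1.069995e-12 s. 1 hour = 3600 s, so 1.069995e-12 s = 1.069995e-12 / 3600 = 2.9722084e-16 hour ≈ 2.972e-16 hour (4 s.f.). Final answer: 2.972e-16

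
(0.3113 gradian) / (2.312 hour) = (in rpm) 1 gradian = 0.015707963 rad, so 0.3113 gradian = 0.3113 * 0.015707963 = 0.004889889 rad. 1 hour = 3600 s, so 2.312 hour = 2.312 * 3600 = 8323.2 s. Combine: 0.004889889 rad / 8323.2 s = 5.8750108e-07 rad/s. 1 rpm = 0.10471976 rad/s, so 5.8750108e-07 rad/s = 5.8750108e-07 / 0.10471976 = 5.610222e-06 rpm ≈ 5.61e-06 rpm (4 s.f.). Final answer: 5.61e-06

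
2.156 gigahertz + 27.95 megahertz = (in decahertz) 1 gigahertz = 1e+09 Hz, so 2.156 gigahertz = 2.156 * 1e+09 = 2.156e+09 Hz. 1 megahertz = 1000000 Hz, so 27.95 megahertz = 27.95 * 1000000 = 27950000 Hz. Sum: 2.156e+09 + 27950000 = 2.18395e+09 Hz. 1 decahertz = 10 Hz, so 2.18395e+09 Hz = 2.18395e+09 / 10 = 2.18395e+08 decahertz ≈ 2.184e+08 decahertz (4 s.f.). Final answer: 2.184e+08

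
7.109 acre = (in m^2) 2.877e+04. Check: 1 acre = 4046.8564 m^2, so 7.109 acre = 7.109 * 4046.8564 = 28769.102 m^2. Result: 28769.102 m^2 ≈ 2.877e+04 m^2 (4 s.f.).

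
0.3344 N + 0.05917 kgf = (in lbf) 0.2056. Check: 0.3344 N is already in N. 1 kgf = 9.80665 N, so 0.05917 kgf = 0.05917 * 9.80665 = 0.58025948 N. Sum: 0.3344 + 0.58025948 = 0.91465948 N. 1 lbf = 4.4482216 N, so 0.91465948 N = 0.91465948 / 4.4482216 = 0.20562363 lbf ≈ 0.2056 lbf (4 s.f.).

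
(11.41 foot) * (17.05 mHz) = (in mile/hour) 0.1326. Check: 1 foot = 0.3048 m, so 11.41 foot = 11.41 * 0.3048 = 3.477768 m. 1 mHz = 0.001 Hz, so 17.05 mHz = 17.05 * 0.001 = 0.01705 Hz. Combine: 3.477768 m * 0.01705 Hz = 0.059295944 m/s. 1 mile/hour = 0.44704 m/s, so 0.059295944 m/s = 0.059295944 / 0.44704 = 0.13264125 mile/hour ≈ 0.1326 mile/hour (4 s.f.).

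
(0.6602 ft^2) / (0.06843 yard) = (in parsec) 1 ft^2 = 0.09290304 m^2, so 0.6602 ft^2 = 0.6602 * 0.09290304 = 0.061334587 m^2. 1 yard = 0.9144 m, so 0.06843 yard = 0.06843 * 0.9144 = 0.062572392 m. Combine: 0.061334587 m^2 / 0.062572392 m = 0.98021803 m. 1 parsec = 3.0856776e+16 m, so 0.98021803 m = 0.98021803 / 3.0856776e+16 = 3.1766703e-17 parsec ≈ 3.177e-17 parsec (4 s.f.). Final answer: 3.177e-17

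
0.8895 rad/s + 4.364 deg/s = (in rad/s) 0.8895 rad/s is already in rad/s. 1 deg/s = 0.017453293 rad/s, so 4.364 deg/s = 4.364 * 0.017453293 = 0.076166169 rad/s. Sum: 0.8895 + 0.076166169 = 0.96566617 rad/s. Result: 0.96566617 rad/s ≈ 0.9657 rad/s (4 s.f.). Final answer: 0.9657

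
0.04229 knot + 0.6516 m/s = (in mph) 1.506. Check: 1 knot = 0.51444444 m/s, so 0.04229 knot = 0.04229 * 0.51444444 = 0.021755856 m/s. 0.6516 m/s is already in m/s. Sum: 0.021755856 + 0.6516 = 0.67335586 m/s. 1 mph = 0.44704 m/s, so 0.67335586 m/s = 0.67335586 / 0.44704 = 1.5062542 mph ≈ 1.506 mph (4 s.f.).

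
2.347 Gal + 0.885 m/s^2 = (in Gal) 1 Gal = 0.01 m/s^2, so 2.347 Gal = 2.347 * 0.01 = 0.02347 m/s^2. 0.885 m/s^2 is already in m/s^2. Sum: 0.02347 + 0.885 = 0.90847 m/s^2. 1 Gal = 0.01 m/s^2, so 0.90847 m/s^2 = 0.90847 / 0.01 = 90.847 Gal ≈ 90.85 Gal (4 s.f.). Final answer: 90.85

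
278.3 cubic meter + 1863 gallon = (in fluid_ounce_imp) 278.3 cubic meter = 278.3 m^3. 1 gallon = 0.0037854118 m^3, so 1863 gallon = 1863 * 0.0037854118 = 7.0522222 m^3. Sum: 278.3 + 7.0522222 = 285.35222 m^3. 1 fluid_ounce_imp = 2.8413063e-05 m^3, so 285.35222 m^3 = 285.35222 / 2.8413063e-05 = 10042994 fluid_ounce_imp ≈ 1.004e+07 fluid_ounce_imp (4 s.f.). Final answer: 1.004e+07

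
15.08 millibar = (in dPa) 1.508e+04. Check: 1 millibar = 100 Pa, so 15.08 millibar = 15.08 * 100 = 1508 Pa. 1 dPa = 0.1 Pa, so 1508 Pa = 1508 / 0.1 = 15080 dPa ≈ 1.508e+04 dPa (4 s.f.).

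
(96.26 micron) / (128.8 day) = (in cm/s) 8.65e-10. Check: 1 micron = 1e-06 m, so 96.26 micron = 96.26 * 1e-06 = 9.626e-05 m. 1 day = 86400 s, so 128.8 day = 128.8 * 86400 = 11128320 s. Combine: 9.626e-05 m / 11128320 s = 8.6500029e-12 m/s. 1 cm/s = 0.01 m/s, so 8.6500029e-12 m/s = 8.6500029e-12 / 0.01 = 8.6500029e-10 cm/s ≈ 8.65e-10 cm/s (4 s.f.).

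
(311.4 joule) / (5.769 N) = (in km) 311.4 joule = 311.4 J. 5.769 N is already in N. Combine: 311.4 J / 5.769 N = 53.978159 m. 1 km = 1000 m, so 53.978159 m = 53.978159 / 1000 = 0.053978159 km ≈ 0.05398 km (4 s.f.). Final answer: 0.05398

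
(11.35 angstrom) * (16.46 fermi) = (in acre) 1 angstrom = 1e-10 m, so 11.35 angstrom = 11.35 * 1e-10 = 1.135e-09 m. 1 fermi = 1e-15 m, so 16.46 fermi = 16.46 * 1e-15 = 1.646e-14 m. Combine: 1.135e-09 m * 1.646e-14 m = 1.86821e-23 m^2. 1 acre = 4046.8564 m^2, so 1.86821e-23 m^2 = 1.86821e-23 / 4046.8564 = 4.6164474e-27 acre ≈ 4.616e-27 acre (4 s.f.). Final answer: 4.616e-27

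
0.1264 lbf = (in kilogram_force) 1 lbf = 4.4482216 N, so 0.1264 lbf = 0.1264 * 4.4482216 = 0.56225521 N. 1 kilogram_force = 9.80665 N, so 0.56225521 N = 0.56225521 / 9.80665 = 0.057334076 kilogram_force ≈ 0.05733 kilogram_force (4 s.f.). Final answer: 0.05733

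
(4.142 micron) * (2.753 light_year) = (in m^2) 1.079e+11. Check: 1 micron = 1e-06 m, so 4.142 micron = 4.142 * 1e-06 = 4.142e-06 m. 1 light_year = 9.4607305e+15 m, so 2.753 light_year = 2.753 * 9.4607305e+15 = 2.6045391e+16 m. Combine: 4.142e-06 m * 2.6045391e+16 m = 1.0788001e+11 m^2. Result: 1.0788001e+11 m^2 ≈ 1.079e+11 m^2 (4 s.f.).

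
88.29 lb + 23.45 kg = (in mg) 1 lb = 0.45359237 kg, so 88.29 lb = 88.29 * 0.45359237 = 40.04767 kg. 23.45 kg is already in kg. Sum: 40.04767 + 23.45 = 63.49767 kg. 1 mg = 1e-06 kg, so 63.49767 kg = 63.49767 / 1e-06 = 63497670 mg ≈ 6.35e+07 mg (4 s.f.). Final answer: 6.35e+07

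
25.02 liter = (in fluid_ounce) 846. Check: 1 liter = 0.001 m^3, so 25.02 liter = 25.02 * 0.001 = 0.02502 m^3. 1 fluid_ounce = 2.957353e-05 m^3, so 0.02502 m^3 = 0.02502 / 2.957353e-05 = 846.02685 fluid_ounce ≈ 846 fluid_ounce (4 s.f.).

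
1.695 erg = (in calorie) 1 erg = 1e-07 J, so 1.695 erg = 1.695 * 1e-07 = 1.695e-07 J. 1 calorie = 4.184 J, so 1.695e-07 J = 1.695e-07 / 4.184 = 4.0511472e-08 calorie ≈ 4.051e-08 calorie (4 s.f.). Final answer: 4.051e-08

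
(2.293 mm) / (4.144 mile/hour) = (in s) 0.001238. Check: 1 mm = 0.001 m, so 2.293 mm = 2.293 * 0.001 = 0.002293 m. 1 mile/hour = 0.44704 m/s, so 4.144 mile/hour = 4.144 * 0.44704 = 1.8525338 m/s. Combine: 0.002293 m / 1.8525338 m/s = 0.0012377642 s. Result: 0.0012377642 s ≈ 0.001238 s (4 s.f.).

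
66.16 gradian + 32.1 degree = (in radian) 1 gradian = 0.015707963 rad, so 66.16 gradian = 66.16 * 0.015707963 = 1.0392388 rad. 1 degree = 0.017453293 rad, so 32.1 degree = 32.1 * 0.017453293 = 0.56025069 rad. Sum: 1.0392388 + 0.56025069 = 1.5994895 rad. 1.5994895 rad = 1.5994895 radian ≈ 1.599 radian (4 s.f.). Final answer: 1.599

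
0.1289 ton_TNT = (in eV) 1 ton_TNT = 4.184e+09 J, so 0.1289 ton_TNT = 0.1289 * 4.184e+09 = 5.393176e+08 J. 1 eV = 1.6021766e-19 J, so 5.393176e+08 J = 5.393176e+08 / 1.6021766e-19 = 3.3661557e+27 eV ≈ 3.366e+27 eV (4 s.f.). Final answer: 3.366e+27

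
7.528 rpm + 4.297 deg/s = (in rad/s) 1 rpm = 0.10471976 rad/s, so 7.528 rpm = 7.528 * 0.10471976 = 0.78833032 rad/s. 1 deg/s = 0.017453293 rad/s, so 4.297 deg/s = 4.297 * 0.017453293 = 0.074996798 rad/s. Sum: 0.78833032 + 0.074996798 = 0.86332711 rad/s. Result: 0.86332711 rad/s ≈ 0.8633 rad/s (4 s.f.). Final answer: 0.8633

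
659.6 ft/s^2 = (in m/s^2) 201. Check: 1 ft/s^2 = 0.3048 m/s^2, so 659.6 ft/s^2 = 659.6 * 0.3048 = 201.04608 m/s^2. Result: 201.04608 m/s^2 ≈ 201 m/s^2 (4 s.f.).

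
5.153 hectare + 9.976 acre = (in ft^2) 9.892e+05. Check: 1 hectare = 10000 m^2, so 5.153 hectare = 5.153 * 10000 = 51530 m^2. 1 acre = 4046.8564 m^2, so 9.976 acre = 9.976 * 4046.8564 = 40371.44 m^2. Sum: 51530 + 40371.44 = 91901.44 m^2. 1 ft^2 = 0.09290304 m^2, so 91901.44 m^2 = 91901.44 / 0.09290304 = 989218.86 ft^2 ≈ 9.892e+05 ft^2 (4 s.f.).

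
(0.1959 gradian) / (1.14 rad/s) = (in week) 1 gradian = 0.015707963 rad, so 0.1959 gradian = 0.1959 * 0.015707963 = 0.00307719 rad. 1.14 rad/s is already in rad/s. Combine: 0.00307719 rad / 1.14 rad/s = 0.0026992895 s. 1 week = 604800 s, so 0.0026992895 s = 0.0026992895 / 604800 = 4.4631109e-09 week ≈ 4.463e-09 week (4 s.f.). Final answer: 4.463e-09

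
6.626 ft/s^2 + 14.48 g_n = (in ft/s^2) 472.5. Check: 1 ft/s^2 = 0.3048 m/s^2, so 6.626 ft/s^2 = 6.626 * 0.3048 = 2.0196048 m/s^2. 1 g_n = 9.80665 m/s^2, so 14.48 g_n = 14.48 * 9.80665 = 142.00029 m/s^2. Sum: 2.0196048 + 142.00029 = 144.0199 m/s^2. 1 ft/s^2 = 0.3048 m/s^2, so 144.0199 m/s^2 = 144.0199 / 0.3048 = 472.50622 ft/s^2 ≈ 472.5 ft/s^2 (4 s.f.).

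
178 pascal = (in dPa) 178 pascal = 178 Pa. 1 dPa = 0.1 Pa, so 178 Pa = 178 / 0.1 = 1780 dPa. Final answer: 1780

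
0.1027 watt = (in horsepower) 0.1027 watt = 0.1027 W. 1 horsepower = 745.69987 W, so 0.1027 W = 0.1027 / 745.69987 = 0.00013772297 horsepower ≈ 0.0001377 horsepower (4 s.f.). Final answer: 0.0001377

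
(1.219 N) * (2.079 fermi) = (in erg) 2.534e-08. Check: 1.219 N is already in N. 1 fermi = 1e-15 m, so 2.079 fermi = 2.079 * 1e-15 = 2.079e-15 m. Combine: 1.219 N * 2.079e-15 m = 2.534301e-15 J. 1 erg = 1e-07 J, so 2.534301e-15 J = 2.534301e-15 / 1e-07 = 2.534301e-08 erg ≈ 2.534e-08 erg (4 s.f.).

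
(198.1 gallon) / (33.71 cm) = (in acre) 0.0005497. Check: 1 gallon = 0.0037854118 m^3, so 198.1 gallon = 198.1 * 0.0037854118 = 0.74989007 m^3. 1 cm = 0.01 m, so 33.71 cm = 33.71 * 0.01 = 0.3371 m. Combine: 0.74989007 m^3 / 0.3371 m = 2.224533 m^2. 1 acre = 4046.8564 m^2, so 2.224533 m^2 = 2.224533 / 4046.8564 = 0.00054969408 acre ≈ 0.0005497 acre (4 s.f.).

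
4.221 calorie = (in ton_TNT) 4.221e-09. Check: 1 calorie = 4.184 J, so 4.221 calorie = 4.221 * 4.184 = 17.660664 J. 1 ton_TNT = 4.184e+09 J, so 17.660664 J = 17.660664 / 4.184e+09 = 4.221e-09 ton_TNT.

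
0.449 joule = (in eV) 2.802e+18. Check: 0.449 joule = 0.449 J. 1 eV = 1.6021766e-19 J, so 0.449 J = 0.449 / 1.6021766e-19 = 2.8024376e+18 eV ≈ 2.802e+18 eV (4 s.f.).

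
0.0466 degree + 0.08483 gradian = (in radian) 0.002146. Check: 1 degree = 0.017453293 rad, so 0.0466 degree = 0.0466 * 0.017453293 = 0.00081332343 rad. 1 gradian = 0.015707963 rad, so 0.08483 gradian = 0.08483 * 0.015707963 = 0.0013325065 rad. Sum: 0.00081332343 + 0.0013325065 = 0.00214583 rad. 0.00214583 rad = 0.00214583 radian ≈ 0.002146 radian (4 s.f.).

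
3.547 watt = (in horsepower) 3.547 watt = 3.547 W. 1 horsepower = 745.69987 W, so 3.547 W = 3.547 / 745.69987 = 0.0047566054 horsepower ≈ 0.004757 horsepower (4 s.f.). Final answer: 0.004757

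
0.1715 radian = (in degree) 0.1715 radian = 0.1715 rad. 1 degree = 0.017453293 rad, so 0.1715 rad = 0.1715 / 0.017453293 = 9.8262262 degree ≈ 9.826 degree (4 s.f.). Final answer: 9.826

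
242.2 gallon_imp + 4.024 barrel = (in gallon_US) 1 gallon_imp = 0.00454609 m^3, so 242.2 gallon_imp = 242.2 * 0.00454609 = 1.101063 m^3. 1 barrel = 0.15898729 m^3, so 4.024 barrel = 4.024 * 0.15898729 = 0.63976487 m^3. Sum: 1.101063 + 0.63976487 = 1.7408279 m^3. 1 gallon_US = 0.0037854118 m^3, so 1.7408279 m^3 = 1.7408279 / 0.0037854118 = 459.87807 gallon_US ≈ 459.9 gallon_US (4 s.f.). Final answer: 459.9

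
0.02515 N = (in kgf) 0.002565. Check: 1 kgf = 9.80665 N, so 0.02515 N = 0.02515 / 9.80665 = 0.0025645863 kgf ≈ 0.002565 kgf (4 s.f.).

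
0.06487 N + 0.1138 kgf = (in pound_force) 0.06487 N is already in N. 1 kgf = 9.80665 N, so 0.1138 kgf = 0.1138 * 9.80665 = 1.1159968 N. Sum: 0.06487 + 1.1159968 = 1.1808668 N. 1 pound_force = 4.4482216 N, so 1.1808668 N = 1.1808668 / 4.4482216 = 0.26546941 pound_force ≈ 0.2655 pound_force (4 s.f.). Final answer: 0.2655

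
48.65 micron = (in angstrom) 1 micron = 1e-06 m, so 48.65 micron = 48.65 * 1e-06 = 4.865e-05 m. 1 angstrom = 1e-10 m, so 4.865e-05 m = 4.865e-05 / 1e-10 = 486500 angstrom ≈ 4.865e+05 angstrom (4 s.f.). Final answer: 4.865e+05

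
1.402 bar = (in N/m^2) 1.402e+05. Check: 1 bar = 100000 Pa, so 1.402 bar = 1.402 * 100000 = 140200 Pa. 140200 Pa = 140200 N/m^2 ≈ 1.402e+05 N/m^2 (4 s.f.).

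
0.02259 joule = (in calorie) 0.005399. Check: 0.02259 joule = 0.02259 J. 1 calorie = 4.184 J, so 0.02259 J = 0.02259 / 4.184 = 0.0053991396 calorie ≈ 0.005399 calorie (4 s.f.).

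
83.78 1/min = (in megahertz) 1.396e-06. Check: 1 1/min = 0.016666667 Hz, so 83.78 1/min = 83.78 * 0.016666667 = 1.3963333 Hz. 1 megahertz = 1000000 Hz, so 1.3963333 Hz = 1.3963333 / 1000000 = 1.3963333e-06 megahertz ≈ 1.396e-06 megahertz (4 s.f.).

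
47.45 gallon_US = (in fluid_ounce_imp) 6322. Check: 1 gallon_US = 0.0037854118 m^3, so 47.45 gallon_US = 47.45 * 0.0037854118 = 0.17961779 m^3. 1 fluid_ounce_imp = 2.8413063e-05 m^3, so 0.17961779 m^3 = 0.17961779 / 2.8413063e-05 = 6321.6624 fluid_ounce_imp ≈ 6322 fluid_ounce_imp (4 s.f.).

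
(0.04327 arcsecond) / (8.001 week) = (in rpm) 1 arcsecond = 4.8481368e-06 rad, so 0.04327 arcsecond = 0.04327 * 4.8481368e-06 = 2.0977888e-07 rad. 1 week = 604800 s, so 8.001 week = 8.001 * 604800 = 4839004.8 s. Combine: 2.0977888e-07 rad / 4839004.8 s = 4.3351658e-14 rad/s. 1 rpm = 0.10471976 rad/s, so 4.3351658e-14 rad/s = 4.3351658e-14 / 0.10471976 = 4.1397784e-13 rpm ≈ 4.14e-13 rpm (4 s.f.). Final answer: 4.14e-13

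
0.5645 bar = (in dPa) 5.645e+05. Check: 1 bar = 100000 Pa, so 0.5645 bar = 0.5645 * 100000 = 56450 Pa. 1 dPa = 0.1 Pa, so 56450 Pa = 56450 / 0.1 = 564500 dPa ≈ 5.645e+05 dPa (4 s.f.).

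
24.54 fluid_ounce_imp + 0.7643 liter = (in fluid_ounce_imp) 1 fluid_ounce_imp = 2.8413063e-05 m^3, so 24.54 fluid_ounce_imp = 24.54 * 2.8413063e-05 = 0.00069725655 m^3. 1 liter = 0.001 m^3, so 0.7643 liter = 0.7643 * 0.001 = 0.0007643 m^3. Sum: 0.00069725655 + 0.0007643 = 0.0014615566 m^3. 1 fluid_ounce_imp = 2.8413063e-05 m^3, so 0.0014615566 m^3 = 0.0014615566 / 2.8413063e-05 = 51.439599 fluid_ounce_imp ≈ 51.44 fluid_ounce_imp (4 s.f.). Final answer: 51.44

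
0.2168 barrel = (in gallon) 1 barrel = 0.15898729 m^3, so 0.2168 barrel = 0.2168 * 0.15898729 = 0.034468446 m^3. 1 gallon = 0.0037854118 m^3, so 0.034468446 m^3 = 0.034468446 / 0.0037854118 = 9.1056 gallon ≈ 9.106 gallon (4 s.f.). Final answer: 9.106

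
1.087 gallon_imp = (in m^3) 1 gallon_imp = 0.00454609 m^3, so 1.087 gallon_imp = 1.087 * 0.00454609 = 0.0049415998 m^3. Result: 0.0049415998 m^3 ≈ 0.004942 m^3 (4 s.f.). Final answer: 0.004942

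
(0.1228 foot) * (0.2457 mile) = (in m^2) 14.8. Check: 1 foot = 0.3048 m, so 0.1228 foot = 0.1228 * 0.3048 = 0.03742944 m. 1 mile = 1609.344 m, so 0.2457 mile = 0.2457 * 1609.344 = 395.41582 m. Combine: 0.03742944 m * 395.41582 m = 14.800193 m^2. Result: 14.800193 m^2 ≈ 14.8 m^2 (4 s.f.).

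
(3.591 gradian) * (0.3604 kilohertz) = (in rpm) 1 gradian = 0.015707963 rad, so 3.591 gradian = 3.591 * 0.015707963 = 0.056407296 rad. 1 kilohertz = 1000 Hz, so 0.3604 kilohertz = 0.3604 * 1000 = 360.4 Hz. Combine: 0.056407296 rad * 360.4 Hz = 20.32919 rad/s. 1 rpm = 0.10471976 rad/s, so 20.32919 rad/s = 20.32919 / 0.10471976 = 194.12946 rpm ≈ 194.1 rpm (4 s.f.). Final answer: 194.1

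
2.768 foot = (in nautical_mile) 0.0004556. Check: 1 foot = 0.3048 m, so 2.768 foot = 2.768 * 0.3048 = 0.8436864 m. 1 nautical_mile = 1852 m, so 0.8436864 m = 0.8436864 / 1852 = 0.00045555421 nautical_mile ≈ 0.0004556 nautical_mile (4 s.f.).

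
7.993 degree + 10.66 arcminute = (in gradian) 1 degree = 0.017453293 rad, so 7.993 degree = 7.993 * 0.017453293 = 0.13950417 rad. 1 arcminute = 0.00029088821 rad, so 10.66 arcminute = 10.66 * 0.00029088821 = 0.0031008683 rad. Sum: 0.13950417 + 0.0031008683 = 0.14260504 rad. 1 gradian = 0.015707963 rad, so 0.14260504 rad = 0.14260504 / 0.015707963 = 9.0785185 gradian ≈ 9.079 gradian (4 s.f.). Final answer: 9.079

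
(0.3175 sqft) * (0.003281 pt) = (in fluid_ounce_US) 0.001154. Check: 1 sqft = 0.09290304 m^2, so 0.3175 sqft = 0.3175 * 0.09290304 = 0.029496715 m^2. 1 pt = 0.00035277778 m, so 0.003281 pt = 0.003281 * 0.00035277778 = 1.1574639e-06 m. Combine: 0.029496715 m^2 * 1.1574639e-06 m = 3.4141383e-08 m^3. 1 fluid_ounce_US = 2.957353e-05 m^3, so 3.4141383e-08 m^3 = 3.4141383e-08 / 2.957353e-05 = 0.0011544575 fluid_ounce_US ≈ 0.001154 fluid_ounce_US (4 s.f.).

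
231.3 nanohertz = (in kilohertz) 1 nanohertz = 1e-09 Hz, so 231.3 nanohertz = 231.3 * 1e-09 = 2.313e-07 Hz. 1 kilohertz = 1000 Hz, so 2.313e-07 Hz = 2.313e-07 / 1000 = 2.313e-10 kilohertz. Final answer: 2.313e-10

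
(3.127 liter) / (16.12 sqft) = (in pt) 5.919. Check: 1 liter = 0.001 m^3, so 3.127 liter = 3.127 * 0.001 = 0.003127 m^3. 1 sqft = 0.09290304 m^2, so 16.12 sqft = 16.12 * 0.09290304 = 1.497597 m^2. Combine: 0.003127 m^3 / 1.497597 m^2 = 0.0020880117 m. 1 pt = 0.00035277778 m, so 0.0020880117 m = 0.0020880117 / 0.00035277778 = 5.9187732 pt ≈ 5.919 pt (4 s.f.).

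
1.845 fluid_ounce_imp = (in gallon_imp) 0.01153. Check: 1 fluid_ounce_imp = 2.8413063e-05 m^3, so 1.845 fluid_ounce_imp = 1.845 * 2.8413063e-05 = 5.24221e-05 m^3. 1 gallon_imp = 0.00454609 m^3, so 5.24221e-05 m^3 = 5.24221e-05 / 0.00454609 = 0.01153125 gallon_imp ≈ 0.01153 gallon_imp (4 s.f.).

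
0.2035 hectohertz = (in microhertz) 1 hectohertz = 100 Hz, so 0.2035 hectohertz = 0.2035 * 100 = 20.35 Hz. 1 microhertz = 1e-06 Hz, so 20.35 Hz = 20.35 / 1e-06 = 20350000 microhertz ≈ 2.035e+07 microhertz (4 s.f.). Final answer: 2.035e+07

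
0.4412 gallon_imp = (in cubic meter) 0.002006. Check: 1 gallon_imp = 0.00454609 m^3, so 0.4412 gallon_imp = 0.4412 * 0.00454609 = 0.0020057349 m^3. 0.0020057349 m^3 = 0.0020057349 cubic meter ≈ 0.002006 cubic meter (4 s.f.).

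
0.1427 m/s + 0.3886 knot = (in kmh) 1.233. Check: 0.1427 m/s is already in m/s. 1 knot = 0.51444444 m/s, so 0.3886 knot = 0.3886 * 0.51444444 = 0.19991311 m/s. Sum: 0.1427 + 0.19991311 = 0.34261311 m/s. 1 kmh = 0.27777778 m/s, so 0.34261311 m/s = 0.34261311 / 0.27777778 = 1.2334072 kmh ≈ 1.233 kmh (4 s.f.).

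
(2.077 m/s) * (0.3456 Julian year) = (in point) 2.077 m/s is already in m/s. 1 Julian year = 31557600 s, so 0.3456 Julian year = 0.3456 * 31557600 = 10906307 s. Combine: 2.077 m/s * 10906307 s = 22652399 m. 1 point = 0.00035277778 m, so 22652399 m = 22652399 / 0.00035277778 = 6.4211524e+10 point ≈ 6.421e+10 point (4 s.f.). Final answer: 6.421e+10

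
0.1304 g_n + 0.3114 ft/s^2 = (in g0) 1 g_n = 9.80665 m/s^2, so 0.1304 g_n = 0.1304 * 9.80665 = 1.2787872 m/s^2. 1 ft/s^2 = 0.3048 m/s^2, so 0.3114 ft/s^2 = 0.3114 * 0.3048 = 0.09491472 m/s^2. Sum: 1.2787872 + 0.09491472 = 1.3737019 m/s^2. 1 g0 = 9.80665 m/s^2, so 1.3737019 m/s^2 = 1.3737019 / 9.80665 = 0.14007861 g0 ≈ 0.1401 g0 (4 s.f.). Final answer: 0.1401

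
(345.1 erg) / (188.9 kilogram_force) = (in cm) 1.863e-06. Check: 1 erg = 1e-07 J, so 345.1 erg = 345.1 * 1e-07 = 3.451e-05 J. 1 kilogram_force = 9.80665 N, so 188.9 kilogram_force = 188.9 * 9.80665 = 1852.4762 N. Combine: 3.451e-05 J / 1852.4762 N = 1.8629119e-08 m. 1 cm = 0.01 m, so 1.8629119e-08 m = 1.8629119e-08 / 0.01 = 1.8629119e-06 cm ≈ 1.863e-06 cm (4 s.f.).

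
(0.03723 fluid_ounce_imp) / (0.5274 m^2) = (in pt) 1 fluid_ounce_imp = 2.8413063e-05 m^3, so 0.03723 fluid_ounce_imp = 0.03723 * 2.8413063e-05 = 1.0578183e-06 m^3. 0.5274 m^2 is already in m^2. Combine: 1.0578183e-06 m^3 / 0.5274 m^2 = 2.005723e-06 m. 1 pt = 0.00035277778 m, so 2.005723e-06 m = 2.005723e-06 / 0.00035277778 = 0.0056855141 pt ≈ 0.005686 pt (4 s.f.). Final answer: 0.005686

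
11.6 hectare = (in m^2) 1.16e+05. Check: 1 hectare = 10000 m^2, so 11.6 hectare = 11.6 * 10000 = 116000 m^2. Result: 116000 m^2 ≈ 1.16e+05 m^2 (4 s.f.).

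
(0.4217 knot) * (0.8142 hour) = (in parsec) 2.061e-14. Check: 1 knot = 0.51444444 m/s, so 0.4217 knot = 0.4217 * 0.51444444 = 0.21694122 m/s. 1 hour = 3600 s, so 0.8142 hour = 0.8142 * 3600 = 2931.12 s. Combine: 0.21694122 m/s * 2931.12 s = 635.88076 m. 1 parsec = 3.0856776e+16 m, so 635.88076 m = 635.88076 / 3.0856776e+16 = 2.0607492e-14 parsec ≈ 2.061e-14 parsec (4 s.f.).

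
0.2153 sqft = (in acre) 4.943e-06. Check: 1 sqft = 0.09290304 m^2, so 0.2153 sqft = 0.2153 * 0.09290304 = 0.020002025 m^2. 1 acre = 4046.8564 m^2, so 0.020002025 m^2 = 0.020002025 / 4046.8564 = 4.9426079e-06 acre ≈ 4.943e-06 acre (4 s.f.).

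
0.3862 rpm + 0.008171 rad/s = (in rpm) 0.4642. Check: 1 rpm = 0.10471976 rad/s, so 0.3862 rpm = 0.3862 * 0.10471976 = 0.040442769 rad/s. 0.008171 rad/s is already in rad/s. Sum: 0.040442769 + 0.008171 = 0.048613769 rad/s. 1 rpm = 0.10471976 rad/s, so 0.048613769 rad/s = 0.048613769 / 0.10471976 = 0.4642273 rpm ≈ 0.4642 rpm (4 s.f.).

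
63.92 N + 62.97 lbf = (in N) 63.92 N is already in N. 1 lbf = 4.4482216 N, so 62.97 lbf = 62.97 * 4.4482216 = 280.10452 N. Sum: 63.92 + 280.10452 = 344.02452 N. Result: 344.02452 N ≈ 344 N (4 s.f.). Final answer: 344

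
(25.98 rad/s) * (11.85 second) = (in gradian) 1.96e+04. Check: 25.98 rad/s is already in rad/s. 11.85 second = 11.85 s. Combine: 25.98 rad/s * 11.85 s = 307.863 rad. 1 gradian = 0.015707963 rad, so 307.863 rad = 307.863 / 0.015707963 = 19599.167 gradian ≈ 1.96e+04 gradian (4 s.f.).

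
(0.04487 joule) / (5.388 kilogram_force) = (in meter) 0.0008492. Check: 0.04487 joule = 0.04487 J. 1 kilogram_force = 9.80665 N, so 5.388 kilogram_force = 5.388 * 9.80665 = 52.83823 N. Combine: 0.04487 J / 52.83823 N = 0.00084919574 m. 0.00084919574 m = 0.00084919574 meter ≈ 0.0008492 meter (4 s.f.).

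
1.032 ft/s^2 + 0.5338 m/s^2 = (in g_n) 0.08651. Check: 1 ft/s^2 = 0.3048 m/s^2, so 1.032 ft/s^2 = 1.032 * 0.3048 = 0.3145536 m/s^2. 0.5338 m/s^2 is already in m/s^2. Sum: 0.3145536 + 0.5338 = 0.8483536 m/s^2. 1 g_n = 9.80665 m/s^2, so 0.8483536 m/s^2 = 0.8483536 / 9.80665 = 0.086507992 g_n ≈ 0.08651 g_n (4 s.f.).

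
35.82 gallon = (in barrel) 0.8529. Check: 1 gallon = 0.0037854118 m^3, so 35.82 gallon = 35.82 * 0.0037854118 = 0.13559345 m^3. 1 barrel = 0.15898729 m^3, so 0.13559345 m^3 = 0.13559345 / 0.15898729 = 0.85285714 barrel ≈ 0.8529 barrel (4 s.f.).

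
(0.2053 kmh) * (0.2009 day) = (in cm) 1 kmh = 0.27777778 m/s, so 0.2053 kmh = 0.2053 * 0.27777778 = 0.057027778 m/s. 1 day = 86400 s, so 0.2009 day = 0.2009 * 86400 = 17357.76 s. Combine: 0.057027778 m/s * 17357.76 s = 989.87448 m. 1 cm = 0.01 m, so 989.87448 m = 989.87448 / 0.01 = 98987.448 cm ≈ 9.899e+04 cm (4 s.f.). Final answer: 9.899e+04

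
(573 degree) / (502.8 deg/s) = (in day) 1.319e-05. Check: 1 degree = 0.017453293 rad, so 573 degree = 573 * 0.017453293 = 10.000737 rad. 1 deg/s = 0.017453293 rad/s, so 502.8 deg/s = 502.8 * 0.017453293 = 8.7755155 rad/s. Combine: 10.000737 rad / 8.7755155 rad/s = 1.1396181 s. 1 day = 86400 s, so 1.1396181 s = 1.1396181 / 86400 = 1.3190025e-05 day ≈ 1.319e-05 day (4 s.f.).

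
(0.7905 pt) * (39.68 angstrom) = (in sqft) 1 pt = 0.00035277778 m, so 0.7905 pt = 0.7905 * 0.00035277778 = 0.00027887083 m. 1 angstrom = 1e-10 m, so 39.68 angstrom = 39.68 * 1e-10 = 3.968e-09 m. Combine: 0.00027887083 m * 3.968e-09 m = 1.1065595e-12 m^2. 1 sqft = 0.09290304 m^2, so 1.1065595e-12 m^2 = 1.1065595e-12 / 0.09290304 = 1.1910907e-11 sqft ≈ 1.191e-11 sqft (4 s.f.). Final answer: 1.191e-11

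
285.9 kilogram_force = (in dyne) 2.804e+08. Check: 1 kilogram_force = 9.80665 N, so 285.9 kilogram_force = 285.9 * 9.80665 = 2803.7212 N. 1 dyne = 1e-05 N, so 2803.7212 N = 2803.7212 / 1e-05 = 2.8037212e+08 dyne ≈ 2.804e+08 dyne (4 s.f.).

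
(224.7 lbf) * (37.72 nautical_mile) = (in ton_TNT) 0.01669. Check: 1 lbf = 4.4482216 N, so 224.7 lbf = 224.7 * 4.4482216 = 999.5154 N. 1 nautical_mile = 1852 m, so 37.72 nautical_mile = 37.72 * 1852 = 69857.44 m. Combine: 999.5154 N * 69857.44 m = 69823587 J. 1 ton_TNT = 4.184e+09 J, so 69823587 J = 69823587 / 4.184e+09 = 0.016688238 ton_TNT ≈ 0.01669 ton_TNT (4 s.f.).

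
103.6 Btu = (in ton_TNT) 2.612e-05. Check: 1 Btu = 1055.0559 J, so 103.6 Btu = 103.6 * 1055.0559 = 109303.79 J. 1 ton_TNT = 4.184e+09 J, so 109303.79 J = 109303.79 / 4.184e+09 = 2.6124232e-05 ton_TNT ≈ 2.612e-05 ton_TNT (4 s.f.).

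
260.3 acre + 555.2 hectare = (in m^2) 1 acre = 4046.8564 m^2, so 260.3 acre = 260.3 * 4046.8564 = 1053396.7 m^2. 1 hectare = 10000 m^2, so 555.2 hectare = 555.2 * 10000 = 5552000 m^2. Sum: 1053396.7 + 5552000 = 6605396.7 m^2. Result: 6605396.7 m^2 ≈ 6.605e+06 m^2 (4 s.f.). Final answer: 6.605e+06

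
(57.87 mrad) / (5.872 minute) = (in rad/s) 0.0001643. Check: 1 mrad = 0.001 rad, so 57.87 mrad = 57.87 * 0.001 = 0.05787 rad. 1 minute = 60 s, so 5.872 minute = 5.872 * 60 = 352.32 s. Combine: 0.05787 rad / 352.32 s = 0.00016425409 rad/s. Result: 0.00016425409 rad/s ≈ 0.0001643 rad/s (4 s.f.).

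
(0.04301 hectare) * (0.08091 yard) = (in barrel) 200.1. Check: 1 hectare = 10000 m^2, so 0.04301 hectare = 0.04301 * 10000 = 430.1 m^2. 1 yard = 0.9144 m, so 0.08091 yard = 0.08091 * 0.9144 = 0.073984104 m. Combine: 430.1 m^2 * 0.073984104 m = 31.820563 m^3. 1 barrel = 0.15898729 m^3, so 31.820563 m^3 = 31.820563 / 0.15898729 = 200.14532 barrel ≈ 200.1 barrel (4 s.f.).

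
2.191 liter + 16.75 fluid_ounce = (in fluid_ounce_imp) 94.55. Check: 1 liter = 0.001 m^3, so 2.191 liter = 2.191 * 0.001 = 0.002191 m^3. 1 fluid_ounce = 2.957353e-05 m^3, so 16.75 fluid_ounce = 16.75 * 2.957353e-05 = 0.00049535662 m^3. Sum: 0.002191 + 0.00049535662 = 0.0026863566 m^3. 1 fluid_ounce_imp = 2.8413063e-05 m^3, so 0.0026863566 m^3 = 0.0026863566 / 2.8413063e-05 = 94.546535 fluid_ounce_imp ≈ 94.55 fluid_ounce_imp (4 s.f.).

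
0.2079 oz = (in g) 5.894. Check: 1 oz = 0.028349523 kg, so 0.2079 oz = 0.2079 * 0.028349523 = 0.0058938659 kg. 1 g = 0.001 kg, so 0.0058938659 kg = 0.0058938659 / 0.001 = 5.8938659 g ≈ 5.894 g (4 s.f.).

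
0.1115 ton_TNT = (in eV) 2.912e+27. Check: 1 ton_TNT = 4.184e+09 J, so 0.1115 ton_TNT = 0.1115 * 4.184e+09 = 4.66516e+08 J. 1 eV = 1.6021766e-19 J, so 4.66516e+08 J = 4.66516e+08 / 1.6021766e-19 = 2.9117638e+27 eV ≈ 2.912e+27 eV (4 s.f.).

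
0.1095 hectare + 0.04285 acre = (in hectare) 0.1268. Check: 1 hectare = 10000 m^2, so 0.1095 hectare = 0.1095 * 10000 = 1095 m^2. 1 acre = 4046.8564 m^2, so 0.04285 acre = 0.04285 * 4046.8564 = 173.4078 m^2. Sum: 1095 + 173.4078 = 1268.4078 m^2. 1 hectare = 10000 m^2, so 1268.4078 m^2 = 1268.4078 / 10000 = 0.12684078 hectare ≈ 0.1268 hectare (4 s.f.).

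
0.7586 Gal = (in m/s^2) 0.007586. Check: 1 Gal = 0.01 m/s^2, so 0.7586 Gal = 0.7586 * 0.01 = 0.007586 m/s^2. Result: 0.007586 m/s^2.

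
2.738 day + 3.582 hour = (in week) 0.4125. Check: 1 day = 86400 s, so 2.738 day = 2.738 * 86400 = 236563.2 s. 1 hour = 3600 s, so 3.582 hour = 3.582 * 3600 = 12895.2 s. Sum: 236563.2 + 12895.2 = 249458.4 s. 1 week = 604800 s, so 249458.4 s = 249458.4 / 604800 = 0.41246429 week ≈ 0.4125 week (4 s.f.).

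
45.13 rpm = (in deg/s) 270.8. Check: 1 rpm = 0.10471976 rad/s, so 45.13 rpm = 45.13 * 0.10471976 = 4.7260025 rad/s. 1 deg/s = 0.017453293 rad/s, so 4.7260025 rad/s = 4.7260025 / 0.017453293 = 270.78 deg/s ≈ 270.8 deg/s (4 s.f.).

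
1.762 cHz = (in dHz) 0.1762. Check: 1 cHz = 0.01 Hz, so 1.762 cHz = 1.762 * 0.01 = 0.01762 Hz. 1 dHz = 0.1 Hz, so 0.01762 Hz = 0.01762 / 0.1 = 0.1762 dHz.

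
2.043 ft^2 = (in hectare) 1.898e-05. Check: 1 ft^2 = 0.09290304 m^2, so 2.043 ft^2 = 2.043 * 0.09290304 = 0.18980091 m^2. 1 hectare = 10000 m^2, so 0.18980091 m^2 = 0.18980091 / 10000 = 1.8980091e-05 hectare ≈ 1.898e-05 hectare (4 s.f.).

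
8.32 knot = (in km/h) 1 knot = 0.51444444 m/s, so 8.32 knot = 8.32 * 0.51444444 = 4.2801778 m/s. 1 km/h = 0.27777778 m/s, so 4.2801778 m/s = 4.2801778 / 0.27777778 = 15.40864 km/h ≈ 15.41 km/h (4 s.f.). Final answer: 15.41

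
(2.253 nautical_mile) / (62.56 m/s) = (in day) 1 nautical_mile = 1852 m, so 2.253 nautical_mile = 2.253 * 1852 = 4172.556 m. 62.56 m/s is already in m/s. Combine: 4172.556 m / 62.56 m/s = 66.696867 s. 1 day = 86400 s, so 66.696867 s = 66.696867 / 86400 = 0.00077195448 day ≈ 0.000772 day (4 s.f.). Final answer: 0.000772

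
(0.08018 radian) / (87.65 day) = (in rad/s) 0.08018 radian = 0.08018 rad. 1 day = 86400 s, so 87.65 day = 87.65 * 86400 = 7572960 s. Combine: 0.08018 rad / 7572960 s = 1.058767e-08 rad/s. Result: 1.058767e-08 rad/s ≈ 1.059e-08 rad/s (4 s.f.). Final answer: 1.059e-08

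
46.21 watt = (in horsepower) 0.06197. Check: 46.21 watt = 46.21 W. 1 horsepower = 745.69987 W, so 46.21 W = 46.21 / 745.69987 = 0.061968631 horsepower ≈ 0.06197 horsepower (4 s.f.).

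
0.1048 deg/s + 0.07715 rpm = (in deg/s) 1 deg/s = 0.017453293 rad/s, so 0.1048 deg/s = 0.1048 * 0.017453293 = 0.0018291051 rad/s. 1 rpm = 0.10471976 rad/s, so 0.07715 rpm = 0.07715 * 0.10471976 = 0.0080791291 rad/s. Sum: 0.0018291051 + 0.0080791291 = 0.0099082342 rad/s. 1 deg/s = 0.017453293 rad/s, so 0.0099082342 rad/s = 0.0099082342 / 0.017453293 = 0.5677 deg/s. Final answer: 0.5677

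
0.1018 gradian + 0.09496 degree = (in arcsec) 671.7. Check: 1 gradian = 0.015707963 rad, so 0.1018 gradian = 0.1018 * 0.015707963 = 0.0015990707 rad. 1 degree = 0.017453293 rad, so 0.09496 degree = 0.09496 * 0.017453293 = 0.0016573647 rad. Sum: 0.0015990707 + 0.0016573647 = 0.0032564353 rad. 1 arcsec = 4.8481368e-06 rad, so 0.0032564353 rad = 0.0032564353 / 4.8481368e-06 = 671.688 arcsec ≈ 671.7 arcsec (4 s.f.).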